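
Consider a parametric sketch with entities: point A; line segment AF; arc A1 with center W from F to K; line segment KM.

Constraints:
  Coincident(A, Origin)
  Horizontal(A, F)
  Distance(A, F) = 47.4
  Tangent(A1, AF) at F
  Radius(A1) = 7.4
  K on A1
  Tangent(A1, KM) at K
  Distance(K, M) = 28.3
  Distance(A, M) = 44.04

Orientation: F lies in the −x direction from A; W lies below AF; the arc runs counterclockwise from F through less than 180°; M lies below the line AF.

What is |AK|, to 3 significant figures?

53.8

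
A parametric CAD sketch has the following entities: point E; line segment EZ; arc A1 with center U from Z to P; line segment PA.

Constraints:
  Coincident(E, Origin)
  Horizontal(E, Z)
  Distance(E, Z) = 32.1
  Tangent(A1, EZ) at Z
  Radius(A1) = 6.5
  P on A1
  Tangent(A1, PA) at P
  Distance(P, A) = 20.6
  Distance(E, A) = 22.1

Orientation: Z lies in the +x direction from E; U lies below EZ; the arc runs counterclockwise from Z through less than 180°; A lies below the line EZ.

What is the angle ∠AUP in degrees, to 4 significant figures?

72.49°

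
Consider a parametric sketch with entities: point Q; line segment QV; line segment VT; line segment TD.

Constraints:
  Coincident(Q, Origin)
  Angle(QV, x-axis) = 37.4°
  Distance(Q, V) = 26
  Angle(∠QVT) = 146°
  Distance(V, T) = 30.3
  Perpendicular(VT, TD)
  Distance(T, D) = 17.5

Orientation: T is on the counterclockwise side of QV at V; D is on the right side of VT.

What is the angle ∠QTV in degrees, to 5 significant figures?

15.662°

Q is at the origin; QV runs at 37.4° with length 26.0, so V = 26.0·(cos 37.4°, sin 37.4°) = (20.655, 15.792). ∠QVT = 146.0°, so VT runs at 37.4° + (180° − 146.0°) = 71.400° from the x-axis; with |VT| = 30.3, T = V + 30.3·(cos 71.400°, sin 71.400°) = (30.319, 44.509). Then cos ∠QTV = TQ·TV / (|TQ||TV|), giving 15.662°.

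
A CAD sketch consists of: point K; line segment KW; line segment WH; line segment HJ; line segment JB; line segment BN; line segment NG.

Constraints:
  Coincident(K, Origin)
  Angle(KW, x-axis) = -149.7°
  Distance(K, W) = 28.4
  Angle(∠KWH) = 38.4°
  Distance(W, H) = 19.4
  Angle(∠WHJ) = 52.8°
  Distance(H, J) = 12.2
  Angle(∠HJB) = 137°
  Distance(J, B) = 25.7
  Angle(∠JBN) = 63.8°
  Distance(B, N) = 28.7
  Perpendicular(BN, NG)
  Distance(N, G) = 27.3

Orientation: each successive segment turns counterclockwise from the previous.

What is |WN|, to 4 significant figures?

14.41

K is at the origin; KW runs at -149.7° with length 28.4, so W = (-24.52, -14.33). ∠KWH = 38.4° gives WH at -8.100° from the x-axis; with |WH| = 19.4, H = (-5.314, -17.06). ∠WHJ = 52.8° gives HJ at 119.1° from the x-axis; with |HJ| = 12.2, J = (-11.25, -6.402). ∠HJB = 137.0° gives JB at 162.1° from the x-axis; with |JB| = 25.7, B = (-35.70, 1.497). ∠JBN = 63.8° gives BN at -81.70° from the x-axis; with |BN| = 28.7, N = (-31.56, -26.90). Then |WN| = |N − W| = 14.41.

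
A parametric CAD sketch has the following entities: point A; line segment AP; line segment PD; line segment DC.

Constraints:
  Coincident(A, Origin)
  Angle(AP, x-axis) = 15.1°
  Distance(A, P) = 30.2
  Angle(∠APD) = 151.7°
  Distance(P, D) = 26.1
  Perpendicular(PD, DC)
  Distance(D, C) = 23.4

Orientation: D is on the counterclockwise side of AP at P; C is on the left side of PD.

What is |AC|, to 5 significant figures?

53.467

∠APD = 151.7°, so PD runs at 15.1° + (180° − 151.7°) = 43.400° from the x-axis; with |PD| = 26.1, D = P + 26.1·(cos 43.400°, sin 43.400°) = (48.121, 25.800). The perpendicularity gives DC at right angles to PD; with |DC| = 23.4 on the left of PD, C = D + 23.4·(-0.68709, 0.72657) = (32.043, 42.802). Then |AC| = |C − A| = 53.467.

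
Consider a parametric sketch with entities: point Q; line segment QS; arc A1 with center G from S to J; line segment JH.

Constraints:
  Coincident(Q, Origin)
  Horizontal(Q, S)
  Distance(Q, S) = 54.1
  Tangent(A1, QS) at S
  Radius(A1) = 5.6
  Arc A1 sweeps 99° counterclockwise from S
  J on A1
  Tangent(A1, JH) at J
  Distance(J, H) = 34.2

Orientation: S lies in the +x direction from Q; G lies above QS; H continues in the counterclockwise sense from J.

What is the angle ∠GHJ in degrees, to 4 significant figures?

9.299°

On A1, S sits at bearing -90° from G; a 99° counterclockwise sweep puts J at bearing 9°, so J = G + 5.6·(cos 9°, sin 9°) = (59.63, 6.476). Since A1 is tangent to JH there, GJ ⟂ JH, so JH runs along (−sin 9°, cos 9°); with |JH| = 34.2, H = (54.28, 40.25). Then cos ∠GHJ = HG·HJ / (|HG||HJ|), giving 9.299°.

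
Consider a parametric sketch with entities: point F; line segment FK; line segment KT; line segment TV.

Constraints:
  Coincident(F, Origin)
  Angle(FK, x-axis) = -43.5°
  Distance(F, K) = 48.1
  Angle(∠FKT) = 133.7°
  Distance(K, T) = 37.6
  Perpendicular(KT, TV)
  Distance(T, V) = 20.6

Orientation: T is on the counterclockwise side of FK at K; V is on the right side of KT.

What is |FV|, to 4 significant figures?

89.91

F is at the origin; FK runs at -43.5° with length 48.1, so K = 48.1·(cos -43.5°, sin -43.5°) = (34.89, -33.11). ∠FKT = 133.7°, so KT runs at -43.5° + (180° − 133.7°) = 2.800° from the x-axis; with |KT| = 37.6, T = K + 37.6·(cos 2.800°, sin 2.800°) = (72.45, -31.27). The perpendicularity gives TV at right angles to KT; with |TV| = 20.6 on the right of KT, V = T + 20.6·(0.04885, -0.9988) = (73.45, -51.85). Then |FV| = |V − F| = 89.91.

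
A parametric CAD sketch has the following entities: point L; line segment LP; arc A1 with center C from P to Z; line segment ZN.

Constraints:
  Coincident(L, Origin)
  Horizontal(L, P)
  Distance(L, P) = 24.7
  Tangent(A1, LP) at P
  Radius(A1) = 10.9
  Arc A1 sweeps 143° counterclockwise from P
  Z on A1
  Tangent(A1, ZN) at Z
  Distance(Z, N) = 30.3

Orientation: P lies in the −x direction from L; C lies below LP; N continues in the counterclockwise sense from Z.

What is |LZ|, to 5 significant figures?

36.899

Tangency of A1 to LP means the radius CP is perpendicular to LP, so C = P + (0, -10.9) = (-24.700, -10.900). On A1, P sits at bearing 90° from C; a 143° counterclockwise sweep puts Z at bearing 233°, so Z = C + 10.9·(cos 233°, sin 233°) = (-31.260, -19.605). Then |LZ| = |Z − L| = 36.899.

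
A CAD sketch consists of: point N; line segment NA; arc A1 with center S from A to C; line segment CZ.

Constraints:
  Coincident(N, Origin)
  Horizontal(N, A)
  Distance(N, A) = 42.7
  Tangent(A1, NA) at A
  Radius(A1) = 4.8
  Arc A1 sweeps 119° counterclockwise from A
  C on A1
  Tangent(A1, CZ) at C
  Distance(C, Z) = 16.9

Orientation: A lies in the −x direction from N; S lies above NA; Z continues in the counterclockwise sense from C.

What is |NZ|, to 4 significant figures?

51.58

N is at the origin; NA is horizontal with |NA| = 42.7 and A on the −x side, so A = (-42.70, 0.000). Tangency of A1 to NA means the radius SA is perpendicular to NA, so S = A + (0, 4.8) = (-42.70, 4.800). On A1, A sits at bearing -90° from S; a 119° counterclockwise sweep puts C at bearing 29°, so C = S + 4.8·(cos 29°, sin 29°) = (-38.50, 7.127). Tangency of A1 to CZ means the radius SC is perpendicular to CZ, so CZ runs along (−sin 29°, cos 29°); with |CZ| = 16.9, Z = (-46.70, 21.91). Then |NZ| = |Z − N| = 51.58.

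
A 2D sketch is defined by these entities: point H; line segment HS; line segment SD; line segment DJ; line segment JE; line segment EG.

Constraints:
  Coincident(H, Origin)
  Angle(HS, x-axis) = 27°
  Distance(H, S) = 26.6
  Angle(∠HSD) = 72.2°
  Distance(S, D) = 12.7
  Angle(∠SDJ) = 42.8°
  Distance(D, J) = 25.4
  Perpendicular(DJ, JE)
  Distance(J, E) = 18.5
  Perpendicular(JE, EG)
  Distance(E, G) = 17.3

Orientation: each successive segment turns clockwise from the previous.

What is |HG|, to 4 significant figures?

36.19

H is at the origin; HS runs at 27.0° with length 26.6, so S = (23.70, 12.08). ∠HSD = 72.2° gives SD at -80.80° from the x-axis; with |SD| = 12.7, D = (25.73, -0.4605). ∠SDJ = 42.8° gives DJ at 142.0° from the x-axis; with |DJ| = 25.4, J = (5.716, 15.18). The perpendicularity gives JE at right angles to DJ, so JE runs at 52.00°; with |JE| = 18.5, E = (17.11, 29.76). JE is perpendicular to EG, so EG runs at -38.00°; with |EG| = 17.3, G = (30.74, 19.10). Then |HG| = |G − H| = 36.19.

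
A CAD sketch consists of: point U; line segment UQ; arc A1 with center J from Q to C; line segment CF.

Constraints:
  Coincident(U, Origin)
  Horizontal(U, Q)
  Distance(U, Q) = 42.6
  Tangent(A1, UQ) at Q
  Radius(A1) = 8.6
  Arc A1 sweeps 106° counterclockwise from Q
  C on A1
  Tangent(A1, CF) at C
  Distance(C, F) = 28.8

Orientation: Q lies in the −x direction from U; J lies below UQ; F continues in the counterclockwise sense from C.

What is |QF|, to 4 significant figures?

38.66

On A1, Q sits at bearing 90° from J; a 106° counterclockwise sweep puts C at bearing 196°, so C = J + 8.6·(cos 196°, sin 196°) = (-50.87, -10.97). Since A1 is tangent to CF there, JC ⟂ CF, so CF runs along (−sin 196°, cos 196°); with |CF| = 28.8, F = (-42.93, -38.65). Then |QF| = |F − Q| = 38.66.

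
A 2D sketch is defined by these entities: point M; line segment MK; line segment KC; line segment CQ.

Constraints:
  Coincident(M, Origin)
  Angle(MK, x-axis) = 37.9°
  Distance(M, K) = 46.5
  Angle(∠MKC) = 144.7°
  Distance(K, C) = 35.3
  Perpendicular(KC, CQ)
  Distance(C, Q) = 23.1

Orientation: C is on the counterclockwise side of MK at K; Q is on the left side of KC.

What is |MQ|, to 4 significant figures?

73.35

M is at the origin; MK runs at 37.9° with length 46.5, so K = 46.5·(cos 37.9°, sin 37.9°) = (36.69, 28.56). ∠MKC = 144.7°, so KC runs at 37.9° + (180° − 144.7°) = 73.20° from the x-axis; with |KC| = 35.3, C = K + 35.3·(cos 73.20°, sin 73.20°) = (46.90, 62.36). KC is perpendicular to CQ; with |CQ| = 23.1 on the left of KC, Q = C + 23.1·(-0.9573, 0.2890) = (24.78, 69.03). Then |MQ| = |Q − M| = 73.35.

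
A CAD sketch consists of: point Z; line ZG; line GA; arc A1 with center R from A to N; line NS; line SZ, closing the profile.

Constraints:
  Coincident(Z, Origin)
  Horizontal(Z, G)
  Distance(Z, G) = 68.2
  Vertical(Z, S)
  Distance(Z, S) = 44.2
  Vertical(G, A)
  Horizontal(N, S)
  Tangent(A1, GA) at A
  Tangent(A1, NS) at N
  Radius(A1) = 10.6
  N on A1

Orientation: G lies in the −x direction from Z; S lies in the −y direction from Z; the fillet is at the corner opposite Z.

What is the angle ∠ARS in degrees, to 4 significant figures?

169.6°

Z is at the origin; ZG is horizontal with |ZG| = 68.2 and G on the −x side, so G = (-68.20, 0.000). Z and S share the same x with |ZS| = 44.2 and S on the −y side, so S = (0.000, -44.20). The virtual corner opposite Z is at (-68.20, -44.20). Since A1 is tangent to GA there, RA ⟂ GA and A1 meets NS tangentially, so RN is at right angles to NS, with radius 10.6, so the center R sits 10.6 in from both sides at R = (-57.60, -33.60). That places the tangent points at A = (-68.20, -33.60) on GA and N = (-57.60, -44.20) on NS. Then cos ∠ARS = RA·RS / (|RA||RS|), giving 169.6°.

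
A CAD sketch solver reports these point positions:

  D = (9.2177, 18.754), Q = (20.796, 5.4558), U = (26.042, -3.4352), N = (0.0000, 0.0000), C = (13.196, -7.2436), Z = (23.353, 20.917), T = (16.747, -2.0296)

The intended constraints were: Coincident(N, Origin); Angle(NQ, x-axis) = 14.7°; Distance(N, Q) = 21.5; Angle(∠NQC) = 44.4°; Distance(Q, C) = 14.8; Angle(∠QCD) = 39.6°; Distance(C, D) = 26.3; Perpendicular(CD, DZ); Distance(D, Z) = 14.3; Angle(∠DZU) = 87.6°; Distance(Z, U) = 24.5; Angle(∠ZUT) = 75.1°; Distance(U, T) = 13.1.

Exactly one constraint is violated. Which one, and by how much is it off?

Distance(U, T) = 13.1 — off by 3.70.

N = (0.00, 0.00) ✓; NQ at 14.70° ✓; |NQ| = 21.50 ✓; ∠NQC = 44.40° ✓; |QC| = 14.80 ✓; ∠QCD = 39.60° ✓; |CD| = 26.30 ✓; ∠(CD, DZ) = 90.00° ✓; |DZ| = 14.30 ✓; ∠DZU = 87.60° ✓; |ZU| = 24.50 ✓; ∠ZUT = 75.10° ✓; |UT| = 9.401 ✗.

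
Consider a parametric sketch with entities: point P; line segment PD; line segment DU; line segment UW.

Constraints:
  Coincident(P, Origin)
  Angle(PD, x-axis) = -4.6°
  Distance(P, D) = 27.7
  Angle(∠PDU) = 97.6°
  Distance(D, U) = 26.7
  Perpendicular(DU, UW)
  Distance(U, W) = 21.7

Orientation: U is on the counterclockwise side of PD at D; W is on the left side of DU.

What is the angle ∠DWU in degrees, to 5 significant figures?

50.898°

∠PDU = 97.6°, so DU runs at -4.6° + (180° − 97.6°) = 77.800° from the x-axis; with |DU| = 26.7, U = D + 26.7·(cos 77.800°, sin 77.800°) = (33.253, 23.875). DU ⟂ UW; with |UW| = 21.7 on the left of DU, W = U + 21.7·(-0.97742, 0.21132) = (12.043, 28.461). Then cos ∠DWU = WD·WU / (|WD||WU|), giving 50.898°.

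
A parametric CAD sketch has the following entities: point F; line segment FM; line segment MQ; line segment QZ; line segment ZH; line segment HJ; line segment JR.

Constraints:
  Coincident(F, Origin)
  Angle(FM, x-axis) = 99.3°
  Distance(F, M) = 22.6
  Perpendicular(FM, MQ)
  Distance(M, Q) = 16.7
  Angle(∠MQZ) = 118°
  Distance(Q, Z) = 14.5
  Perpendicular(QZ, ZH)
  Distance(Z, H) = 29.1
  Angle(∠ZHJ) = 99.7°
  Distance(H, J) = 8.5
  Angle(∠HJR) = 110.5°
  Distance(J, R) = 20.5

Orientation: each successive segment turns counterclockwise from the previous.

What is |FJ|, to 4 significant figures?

7.919

QZ is perpendicular to ZH, so ZH runs at -18.70°; with |ZH| = 29.1, H = (2.782, -3.460). ∠ZHJ = 99.7° gives HJ at 61.60° from the x-axis; with |HJ| = 8.5, J = (6.825, 4.017). Then |FJ| = |J − F| = 7.919.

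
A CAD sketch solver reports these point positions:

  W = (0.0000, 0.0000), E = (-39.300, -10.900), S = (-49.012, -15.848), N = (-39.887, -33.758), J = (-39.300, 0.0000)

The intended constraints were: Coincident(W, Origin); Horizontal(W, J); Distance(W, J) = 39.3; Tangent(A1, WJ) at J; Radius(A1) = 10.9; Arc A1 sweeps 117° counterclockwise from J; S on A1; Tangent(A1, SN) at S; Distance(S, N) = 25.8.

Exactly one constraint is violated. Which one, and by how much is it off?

Distance(S, N) = 25.8 — off by 5.70.

W = (0.00, 0.00) ✓; W.y = 0.00, J.y = 0.00 ✓; |WJ| = 39.30 ✓; ∠(EJ, JW) = 90.00° ✓; |EJ| = 10.90 ✓; bearing(E→S) − bearing(E→J) = 117.0° ✓; |ES| = 10.90 ✓; ∠(ES, SN) = 90.00° ✓; |SN| = 20.10 ✗.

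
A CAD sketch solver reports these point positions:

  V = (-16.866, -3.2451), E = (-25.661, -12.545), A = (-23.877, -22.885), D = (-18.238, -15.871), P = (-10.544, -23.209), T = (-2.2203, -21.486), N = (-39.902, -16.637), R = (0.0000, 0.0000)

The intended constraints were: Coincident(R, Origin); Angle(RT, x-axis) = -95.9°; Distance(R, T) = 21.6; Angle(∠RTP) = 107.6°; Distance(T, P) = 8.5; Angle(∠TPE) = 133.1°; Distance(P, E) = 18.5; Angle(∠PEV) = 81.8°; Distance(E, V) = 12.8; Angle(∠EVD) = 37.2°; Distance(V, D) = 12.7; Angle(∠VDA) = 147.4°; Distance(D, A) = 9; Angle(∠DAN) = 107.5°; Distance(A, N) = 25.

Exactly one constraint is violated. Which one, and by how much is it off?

Distance(A, N) = 25 — off by 7.80.

R = (0.00, 0.00) ✓; RT at -95.90° ✓; |RT| = 21.60 ✓; ∠RTP = 107.6° ✓; |TP| = 8.500 ✓; ∠TPE = 133.1° ✓; |PE| = 18.50 ✓; ∠PEV = 81.80° ✓; |EV| = 12.80 ✓; ∠EVD = 37.20° ✓; |VD| = 12.70 ✓; ∠VDA = 147.4° ✓; |DA| = 9.000 ✓; ∠DAN = 107.5° ✓; |AN| = 17.20 ✗.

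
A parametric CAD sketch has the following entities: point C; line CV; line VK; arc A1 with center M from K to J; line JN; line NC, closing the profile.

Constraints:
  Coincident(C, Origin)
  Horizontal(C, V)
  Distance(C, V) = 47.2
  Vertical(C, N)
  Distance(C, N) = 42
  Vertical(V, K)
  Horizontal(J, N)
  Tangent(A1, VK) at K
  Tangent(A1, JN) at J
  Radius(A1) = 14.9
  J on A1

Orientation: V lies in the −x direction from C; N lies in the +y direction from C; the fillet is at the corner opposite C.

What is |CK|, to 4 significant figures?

54.43

C is at the origin; CV is horizontal with |CV| = 47.2 and V on the −x side, so V = (-47.20, 0.000). CN is vertical with |CN| = 42.0 and N on the +y side, so N = (0.000, 42.00). The virtual corner opposite C is at (-47.20, 42.00). The tangent condition forces MK to be normal to VK and since A1 is tangent to JN there, MJ ⟂ JN, with radius 14.9, so the center M sits 14.9 in from both sides at M = (-32.30, 27.10). That places the tangent points at K = (-47.20, 27.10) on VK and J = (-32.30, 42.00) on JN. Then |CK| = |K − C| = 54.43.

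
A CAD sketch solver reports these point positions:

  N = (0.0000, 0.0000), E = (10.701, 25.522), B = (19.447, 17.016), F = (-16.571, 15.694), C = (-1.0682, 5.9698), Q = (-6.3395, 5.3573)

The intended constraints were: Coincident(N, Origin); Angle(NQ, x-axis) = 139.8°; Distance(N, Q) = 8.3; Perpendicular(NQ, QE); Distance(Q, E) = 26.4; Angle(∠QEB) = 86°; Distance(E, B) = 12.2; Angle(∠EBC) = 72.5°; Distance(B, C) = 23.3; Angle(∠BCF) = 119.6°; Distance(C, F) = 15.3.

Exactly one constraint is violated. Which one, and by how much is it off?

Distance(C, F) = 15.3 — off by 3.00.

N = (0.00, 0.00) ✓; NQ at 139.8° ✓; |NQ| = 8.300 ✓; ∠(NQ, QE) = 90.00° ✓; |QE| = 26.40 ✓; ∠QEB = 86.00° ✓; |EB| = 12.20 ✓; ∠EBC = 72.50° ✓; |BC| = 23.30 ✓; ∠BCF = 119.6° ✓; |CF| = 18.30 ✗.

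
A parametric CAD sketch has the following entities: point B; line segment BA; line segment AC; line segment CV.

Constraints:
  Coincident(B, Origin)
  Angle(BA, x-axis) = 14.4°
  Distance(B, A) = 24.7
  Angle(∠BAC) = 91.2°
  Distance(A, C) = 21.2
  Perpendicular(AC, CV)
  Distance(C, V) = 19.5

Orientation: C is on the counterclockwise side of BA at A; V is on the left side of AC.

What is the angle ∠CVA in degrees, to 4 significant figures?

47.39°

B is at the origin; BA runs at 14.4° with length 24.7, so A = 24.7·(cos 14.4°, sin 14.4°) = (23.92, 6.143). ∠BAC = 91.2°, so AC runs at 14.4° + (180° − 91.2°) = 103.2° from the x-axis; with |AC| = 21.2, C = A + 21.2·(cos 103.2°, sin 103.2°) = (19.08, 26.78). The perpendicularity gives CV at right angles to AC; with |CV| = 19.5 on the left of AC, V = C + 19.5·(-0.9736, -0.2284) = (0.09818, 22.33). Then cos ∠CVA = VC·VA / (|VC||VA|), giving 47.39°.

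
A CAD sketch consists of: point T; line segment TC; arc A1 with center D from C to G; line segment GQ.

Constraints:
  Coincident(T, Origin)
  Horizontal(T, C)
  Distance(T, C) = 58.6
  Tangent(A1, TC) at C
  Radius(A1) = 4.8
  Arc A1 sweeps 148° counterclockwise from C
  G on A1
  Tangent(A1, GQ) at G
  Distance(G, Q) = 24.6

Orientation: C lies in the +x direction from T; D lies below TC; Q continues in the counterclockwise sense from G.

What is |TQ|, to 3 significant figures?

80.0

T is at the origin; TC is horizontal with |TC| = 58.6 and C on the +x side, so C = (58.6, 0.00). Since A1 is tangent to TC there, DC ⟂ TC, so D = C + (0, -4.8) = (58.6, -4.80). On A1, C sits at bearing 90° from D; a 148° counterclockwise sweep puts G at bearing 238°, so G = D + 4.8·(cos 238°, sin 238°) = (56.1, -8.87). Tangency of A1 to GQ means the radius DG is perpendicular to GQ, so GQ runs along (−sin 238°, cos 238°); with |GQ| = 24.6, Q = (76.9, -21.9). Then |TQ| = |Q − T| = 80.0.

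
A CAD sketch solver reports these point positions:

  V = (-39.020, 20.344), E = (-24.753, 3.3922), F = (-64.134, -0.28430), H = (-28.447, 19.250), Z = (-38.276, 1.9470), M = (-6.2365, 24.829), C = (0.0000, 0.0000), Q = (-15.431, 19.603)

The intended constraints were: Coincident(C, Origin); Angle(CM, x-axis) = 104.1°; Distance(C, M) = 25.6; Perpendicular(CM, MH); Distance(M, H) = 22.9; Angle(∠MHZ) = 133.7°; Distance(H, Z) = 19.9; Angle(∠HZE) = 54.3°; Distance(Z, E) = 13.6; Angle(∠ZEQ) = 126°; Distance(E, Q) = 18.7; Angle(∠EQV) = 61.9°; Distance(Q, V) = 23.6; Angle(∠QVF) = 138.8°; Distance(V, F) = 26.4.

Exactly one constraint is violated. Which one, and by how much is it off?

Distance(V, F) = 26.4 — off by 6.10.

C = (0.00, 0.00) ✓; CM at 104.1° ✓; |CM| = 25.60 ✓; ∠(CM, MH) = 90.00° ✓; |MH| = 22.90 ✓; ∠MHZ = 133.7° ✓; |HZ| = 19.90 ✓; ∠HZE = 54.30° ✓; |ZE| = 13.60 ✓; ∠ZEQ = 126.0° ✓; |EQ| = 18.70 ✓; ∠EQV = 61.90° ✓; |QV| = 23.60 ✓; ∠QVF = 138.8° ✓; |VF| = 32.50 ✗.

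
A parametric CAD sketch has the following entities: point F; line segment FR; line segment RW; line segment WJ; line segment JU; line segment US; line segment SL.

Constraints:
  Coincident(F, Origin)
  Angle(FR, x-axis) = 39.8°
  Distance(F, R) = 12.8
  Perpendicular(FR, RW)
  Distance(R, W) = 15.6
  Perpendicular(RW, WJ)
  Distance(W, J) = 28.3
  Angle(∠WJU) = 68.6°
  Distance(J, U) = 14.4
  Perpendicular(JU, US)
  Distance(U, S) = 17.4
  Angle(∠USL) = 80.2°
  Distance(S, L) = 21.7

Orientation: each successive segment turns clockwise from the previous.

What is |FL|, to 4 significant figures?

27.61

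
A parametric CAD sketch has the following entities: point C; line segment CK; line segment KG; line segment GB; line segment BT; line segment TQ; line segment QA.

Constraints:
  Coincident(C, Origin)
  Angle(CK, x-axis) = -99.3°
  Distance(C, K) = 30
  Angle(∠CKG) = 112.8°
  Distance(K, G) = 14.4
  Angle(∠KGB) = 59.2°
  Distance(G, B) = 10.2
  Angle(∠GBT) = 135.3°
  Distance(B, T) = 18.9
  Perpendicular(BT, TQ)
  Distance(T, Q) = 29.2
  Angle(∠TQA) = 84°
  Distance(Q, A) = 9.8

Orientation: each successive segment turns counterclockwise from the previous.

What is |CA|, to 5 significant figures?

44.152

C is at the origin; CK runs at -99.3° with length 30.0, so K = (-4.8481, -29.606). ∠CKG = 112.8° gives KG at -32.100° from the x-axis; with |KG| = 14.4, G = (7.3504, -37.258). ∠KGB = 59.2° gives GB at 88.700° from the x-axis; with |GB| = 10.2, B = (7.5819, -27.060). ∠GBT = 135.3° gives BT at 133.40° from the x-axis; with |BT| = 18.9, T = (-5.4041, -13.328). The perpendicularity gives TQ at right angles to BT, so TQ runs at -136.60°; with |TQ| = 29.2, Q = (-26.620, -33.391). ∠TQA = 84.0° gives QA at -40.600° from the x-axis; with |QA| = 9.8, A = (-19.179, -39.769). Then |CA| = |A − C| = 44.152.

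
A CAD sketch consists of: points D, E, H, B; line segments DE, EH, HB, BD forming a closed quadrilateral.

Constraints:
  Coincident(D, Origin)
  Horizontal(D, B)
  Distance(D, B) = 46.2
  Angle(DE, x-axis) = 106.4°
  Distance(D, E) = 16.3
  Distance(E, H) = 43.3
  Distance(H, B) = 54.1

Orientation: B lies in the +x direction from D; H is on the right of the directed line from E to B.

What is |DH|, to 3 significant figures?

27.5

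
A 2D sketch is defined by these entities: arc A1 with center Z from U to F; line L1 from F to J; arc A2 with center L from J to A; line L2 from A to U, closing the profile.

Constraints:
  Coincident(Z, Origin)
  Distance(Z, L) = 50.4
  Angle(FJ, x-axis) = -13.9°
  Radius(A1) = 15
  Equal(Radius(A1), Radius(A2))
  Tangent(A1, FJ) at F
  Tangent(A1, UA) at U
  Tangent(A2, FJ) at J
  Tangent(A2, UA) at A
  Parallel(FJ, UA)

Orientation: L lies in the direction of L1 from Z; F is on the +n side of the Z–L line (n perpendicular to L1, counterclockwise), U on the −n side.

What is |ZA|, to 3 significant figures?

52.6

Tangency of A1 to both parallel lines with radius 15.0 puts F and U at Z ± 15.0·n: F = (3.60, 14.6), U = (-3.60, -14.6). Equal radii place J and A the same way about L: J = L + 15.0·n = (52.5, 2.45), A = L − 15.0·n = (45.3, -26.7). Then |ZA| = |A − Z| = 52.6.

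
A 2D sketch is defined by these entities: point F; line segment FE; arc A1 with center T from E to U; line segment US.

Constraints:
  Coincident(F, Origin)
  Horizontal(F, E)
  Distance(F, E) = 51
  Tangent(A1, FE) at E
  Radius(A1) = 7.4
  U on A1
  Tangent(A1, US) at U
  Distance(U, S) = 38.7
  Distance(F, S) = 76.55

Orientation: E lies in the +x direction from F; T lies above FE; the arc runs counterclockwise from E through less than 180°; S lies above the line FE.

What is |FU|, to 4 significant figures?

58.76

F is at the origin; FE is horizontal with |FE| = 51.0 and E on the +x side, so E = (51.00, 0.000). The tangent condition forces TE to be normal to FE, so T = E + (0, 7.4) = (51.00, 7.400). Since TU ⟂ US (tangency), |TS| = √(7.4² + 38.7²) = 39.40 regardless of where U sits on A1. So S lies on both circle(F, 76.55) and circle(T, 39.40); the above-FE intersection is S = (61.69, 45.32). U is the foot of the tangent from S: U = (58.37, 6.766).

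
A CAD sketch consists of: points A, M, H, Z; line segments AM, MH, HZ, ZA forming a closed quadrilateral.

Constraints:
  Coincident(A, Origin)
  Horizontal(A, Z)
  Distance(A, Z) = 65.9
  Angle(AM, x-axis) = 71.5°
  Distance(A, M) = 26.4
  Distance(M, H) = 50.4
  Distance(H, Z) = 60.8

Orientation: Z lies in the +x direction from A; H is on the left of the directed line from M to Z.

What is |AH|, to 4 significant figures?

74.27

Checks: A.y = 0.00, Z.y = 0.00 ✓; |MH| = 50.40 ✓; |HZ| = 60.80 ✓.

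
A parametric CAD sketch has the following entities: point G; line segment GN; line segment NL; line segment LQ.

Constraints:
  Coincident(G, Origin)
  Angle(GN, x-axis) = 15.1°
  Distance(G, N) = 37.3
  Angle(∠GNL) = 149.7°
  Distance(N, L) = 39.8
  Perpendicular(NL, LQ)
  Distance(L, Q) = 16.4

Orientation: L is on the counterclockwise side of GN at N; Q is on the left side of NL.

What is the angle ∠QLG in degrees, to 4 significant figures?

75.35°

G is at the origin; GN runs at 15.1° with length 37.3, so N = 37.3·(cos 15.1°, sin 15.1°) = (36.01, 9.717). ∠GNL = 149.7°, so NL runs at 15.1° + (180° − 149.7°) = 45.40° from the x-axis; with |NL| = 39.8, L = N + 39.8·(cos 45.40°, sin 45.40°) = (63.96, 38.06). The perpendicularity gives LQ at right angles to NL; with |LQ| = 16.4 on the left of NL, Q = L + 16.4·(-0.7120, 0.7022) = (52.28, 49.57). Then cos ∠QLG = LQ·LG / (|LQ||LG|), giving 75.35°.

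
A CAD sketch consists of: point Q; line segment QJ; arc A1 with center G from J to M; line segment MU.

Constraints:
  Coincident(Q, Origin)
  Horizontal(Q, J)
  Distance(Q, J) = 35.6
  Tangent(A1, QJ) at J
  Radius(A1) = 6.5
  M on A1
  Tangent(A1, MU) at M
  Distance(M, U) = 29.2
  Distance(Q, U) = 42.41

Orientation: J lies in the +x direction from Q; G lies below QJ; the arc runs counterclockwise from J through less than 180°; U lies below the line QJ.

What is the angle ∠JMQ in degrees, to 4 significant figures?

128.6°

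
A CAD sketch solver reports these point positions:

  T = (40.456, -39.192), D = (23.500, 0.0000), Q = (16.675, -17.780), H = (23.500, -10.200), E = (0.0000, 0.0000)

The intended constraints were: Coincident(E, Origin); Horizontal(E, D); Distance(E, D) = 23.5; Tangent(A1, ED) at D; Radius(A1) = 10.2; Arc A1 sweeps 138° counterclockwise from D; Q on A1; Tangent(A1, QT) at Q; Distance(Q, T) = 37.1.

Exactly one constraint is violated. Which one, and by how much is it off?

Distance(Q, T) = 37.1 — off by 5.10.

E = (0.00, 0.00) ✓; E.y = 0.00, D.y = 0.00 ✓; |ED| = 23.50 ✓; ∠(HD, DE) = 90.00° ✓; |HD| = 10.20 ✓; bearing(H→Q) − bearing(H→D) = 138.0° ✓; |HQ| = 10.20 ✓; ∠(HQ, QT) = 90.00° ✓; |QT| = 32.00 ✗.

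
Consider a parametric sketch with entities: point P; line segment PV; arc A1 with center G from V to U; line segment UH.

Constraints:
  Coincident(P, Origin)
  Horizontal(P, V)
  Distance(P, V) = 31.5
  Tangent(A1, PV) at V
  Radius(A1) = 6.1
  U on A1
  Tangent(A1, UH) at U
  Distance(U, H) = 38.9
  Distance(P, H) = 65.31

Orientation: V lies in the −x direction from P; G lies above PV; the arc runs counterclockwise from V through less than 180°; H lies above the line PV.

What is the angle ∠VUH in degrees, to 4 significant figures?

115.1°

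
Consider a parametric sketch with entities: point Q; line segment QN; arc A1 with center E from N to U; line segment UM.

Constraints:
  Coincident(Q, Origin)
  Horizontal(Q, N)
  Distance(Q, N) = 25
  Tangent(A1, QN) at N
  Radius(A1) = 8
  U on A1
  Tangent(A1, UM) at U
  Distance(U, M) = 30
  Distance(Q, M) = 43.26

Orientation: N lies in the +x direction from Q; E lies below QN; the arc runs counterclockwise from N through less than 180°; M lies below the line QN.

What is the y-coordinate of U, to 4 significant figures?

-8.682

Checks: |EU| = 8.000 ✓; ∠(EU, UM) = 90.00° ✓; |UM| = 30.00 ✓; |QM| = 43.26 ✓.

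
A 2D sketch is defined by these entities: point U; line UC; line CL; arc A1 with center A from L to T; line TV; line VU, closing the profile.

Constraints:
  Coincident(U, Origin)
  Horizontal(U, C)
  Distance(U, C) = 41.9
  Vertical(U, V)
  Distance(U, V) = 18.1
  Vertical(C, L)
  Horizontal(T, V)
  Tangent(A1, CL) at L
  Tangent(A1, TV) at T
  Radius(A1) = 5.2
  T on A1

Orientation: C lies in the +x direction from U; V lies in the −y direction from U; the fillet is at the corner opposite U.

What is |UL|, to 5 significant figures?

43.841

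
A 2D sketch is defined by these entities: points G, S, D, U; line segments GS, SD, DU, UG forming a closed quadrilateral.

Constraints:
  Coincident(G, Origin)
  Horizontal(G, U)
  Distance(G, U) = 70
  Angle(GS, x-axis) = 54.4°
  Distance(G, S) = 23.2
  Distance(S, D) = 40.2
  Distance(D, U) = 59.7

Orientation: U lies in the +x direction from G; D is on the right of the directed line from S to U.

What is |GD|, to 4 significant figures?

25.65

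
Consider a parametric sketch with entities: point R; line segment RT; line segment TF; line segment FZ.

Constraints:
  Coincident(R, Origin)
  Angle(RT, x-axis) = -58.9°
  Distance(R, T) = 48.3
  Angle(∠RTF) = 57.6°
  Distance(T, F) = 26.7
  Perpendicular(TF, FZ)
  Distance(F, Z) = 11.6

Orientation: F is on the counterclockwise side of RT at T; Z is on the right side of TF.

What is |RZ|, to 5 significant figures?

52.387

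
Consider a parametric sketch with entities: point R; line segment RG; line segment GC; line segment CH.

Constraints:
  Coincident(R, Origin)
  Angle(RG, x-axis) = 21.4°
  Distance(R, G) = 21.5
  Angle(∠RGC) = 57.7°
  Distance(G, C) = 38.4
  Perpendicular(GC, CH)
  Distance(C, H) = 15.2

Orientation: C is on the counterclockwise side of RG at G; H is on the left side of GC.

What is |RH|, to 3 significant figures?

27.1

R is at the origin; RG runs at 21.4° with length 21.5, so G = 21.5·(cos 21.4°, sin 21.4°) = (20.0, 7.84). ∠RGC = 57.7°, so GC runs at 21.4° + (180° − 57.7°) = 144° from the x-axis; with |GC| = 38.4, C = G + 38.4·(cos 144°, sin 144°) = (-10.9, 30.6). GC ⟂ CH; with |CH| = 15.2 on the left of GC, H = C + 15.2·(-0.592, -0.806) = (-19.9, 18.3). Then |RH| = |H − R| = 27.1.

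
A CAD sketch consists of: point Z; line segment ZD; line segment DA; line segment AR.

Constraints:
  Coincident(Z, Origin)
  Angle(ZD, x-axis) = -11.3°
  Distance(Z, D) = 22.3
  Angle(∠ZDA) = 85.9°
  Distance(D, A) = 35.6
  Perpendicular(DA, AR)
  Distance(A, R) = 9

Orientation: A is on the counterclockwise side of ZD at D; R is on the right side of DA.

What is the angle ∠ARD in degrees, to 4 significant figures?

75.81°

Z is at the origin; ZD runs at -11.3° with length 22.3, so D = 22.3·(cos -11.3°, sin -11.3°) = (21.87, -4.370). ∠ZDA = 85.9°, so DA runs at -11.3° + (180° − 85.9°) = 82.80° from the x-axis; with |DA| = 35.6, A = D + 35.6·(cos 82.80°, sin 82.80°) = (26.33, 30.95). The perpendicularity gives AR at right angles to DA; with |AR| = 9.0 on the right of DA, R = A + 9.0·(0.9921, -0.1253) = (35.26, 29.82). Then cos ∠ARD = RA·RD / (|RA||RD|), giving 75.81°.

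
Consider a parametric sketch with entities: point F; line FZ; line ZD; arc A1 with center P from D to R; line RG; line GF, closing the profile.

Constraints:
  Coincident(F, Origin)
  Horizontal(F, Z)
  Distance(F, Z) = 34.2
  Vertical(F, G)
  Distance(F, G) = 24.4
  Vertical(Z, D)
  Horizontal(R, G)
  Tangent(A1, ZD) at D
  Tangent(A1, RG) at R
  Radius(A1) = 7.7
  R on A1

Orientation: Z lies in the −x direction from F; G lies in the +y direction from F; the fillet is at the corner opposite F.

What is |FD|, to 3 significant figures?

38.1

F is at the origin; FZ is horizontal with |FZ| = 34.2 and Z on the −x side, so Z = (-34.2, 0.00). F and G share the same x with |FG| = 24.4 and G on the +y side, so G = (0.00, 24.4). The virtual corner opposite F is at (-34.2, 24.4). Tangency of A1 to ZD means the radius PD is perpendicular to ZD and the tangent condition forces PR to be normal to RG, with radius 7.7, so the center P sits 7.7 in from both sides at P = (-26.5, 16.7). That places the tangent points at D = (-34.2, 16.7) on ZD and R = (-26.5, 24.4) on RG. Then |FD| = |D − F| = 38.1.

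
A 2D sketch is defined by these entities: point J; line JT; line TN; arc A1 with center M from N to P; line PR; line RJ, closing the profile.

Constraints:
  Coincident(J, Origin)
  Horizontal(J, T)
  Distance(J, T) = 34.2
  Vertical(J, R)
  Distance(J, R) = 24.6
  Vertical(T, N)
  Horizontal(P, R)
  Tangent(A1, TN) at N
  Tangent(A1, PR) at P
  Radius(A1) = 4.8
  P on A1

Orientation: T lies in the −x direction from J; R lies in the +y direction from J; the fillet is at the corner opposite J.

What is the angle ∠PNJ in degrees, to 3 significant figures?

75.1°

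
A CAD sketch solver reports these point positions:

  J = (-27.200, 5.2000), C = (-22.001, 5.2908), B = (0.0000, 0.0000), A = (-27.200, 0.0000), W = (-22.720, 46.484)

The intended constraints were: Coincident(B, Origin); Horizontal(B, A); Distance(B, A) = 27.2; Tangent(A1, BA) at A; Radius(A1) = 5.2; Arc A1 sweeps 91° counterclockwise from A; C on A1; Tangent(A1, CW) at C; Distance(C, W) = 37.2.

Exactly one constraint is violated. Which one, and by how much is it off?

Distance(C, W) = 37.2 — off by 4.00.

B = (0.00, 0.00) ✓; B.y = 0.00, A.y = 0.00 ✓; |BA| = 27.20 ✓; ∠(JA, AB) = 90.00° ✓; |JA| = 5.200 ✓; bearing(J→C) − bearing(J→A) = 91.00° ✓; |JC| = 5.200 ✓; ∠(JC, CW) = 90.00° ✓; |CW| = 41.20 ✗.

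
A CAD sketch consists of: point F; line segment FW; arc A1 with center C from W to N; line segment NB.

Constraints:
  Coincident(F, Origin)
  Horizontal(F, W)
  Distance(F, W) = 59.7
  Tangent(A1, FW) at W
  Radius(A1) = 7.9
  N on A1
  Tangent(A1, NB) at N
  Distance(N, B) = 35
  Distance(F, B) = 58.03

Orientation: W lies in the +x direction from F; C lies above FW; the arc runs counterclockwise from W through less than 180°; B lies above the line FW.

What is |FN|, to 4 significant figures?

66.94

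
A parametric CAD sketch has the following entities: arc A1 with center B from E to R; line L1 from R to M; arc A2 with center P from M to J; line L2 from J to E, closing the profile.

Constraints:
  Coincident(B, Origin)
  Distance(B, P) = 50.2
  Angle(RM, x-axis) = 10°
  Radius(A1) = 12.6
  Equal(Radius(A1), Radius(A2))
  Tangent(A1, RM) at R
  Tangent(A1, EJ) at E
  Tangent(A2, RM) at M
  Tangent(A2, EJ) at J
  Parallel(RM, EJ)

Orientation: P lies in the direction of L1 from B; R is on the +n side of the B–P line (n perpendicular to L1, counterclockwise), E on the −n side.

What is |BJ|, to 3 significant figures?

51.8

The slot axis is L1's direction at 10.0°, so u = (cos 10.0°, sin 10.0°) = (0.985, 0.174) and n = (−sin 10.0°, cos 10.0°) = (-0.174, 0.985). B is at the origin and P lies 50.2 along u from B, so P = 50.2·u = (49.4, 8.72). Tangency of A1 to both parallel lines with radius 12.6 puts R and E at B ± 12.6·n: R = (-2.19, 12.4), E = (2.19, -12.4). Equal radii place M and J the same way about P: M = P + 12.6·n = (47.2, 21.1), J = P − 12.6·n = (51.6, -3.69). Then |BJ| = |J − B| = 51.8.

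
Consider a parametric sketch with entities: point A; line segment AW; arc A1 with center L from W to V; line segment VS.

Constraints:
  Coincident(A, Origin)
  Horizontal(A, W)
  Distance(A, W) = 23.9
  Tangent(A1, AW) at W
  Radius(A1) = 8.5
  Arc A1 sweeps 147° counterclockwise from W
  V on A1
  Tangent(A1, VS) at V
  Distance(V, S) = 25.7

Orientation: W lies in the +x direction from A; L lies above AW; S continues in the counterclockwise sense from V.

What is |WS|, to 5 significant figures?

34.119

A is at the origin; A and W share the same y with |AW| = 23.9 and W on the +x side, so W = (23.900, 0.0000). A1 meets AW tangentially, so LW is at right angles to AW, so L = W + (0, 8.5) = (23.900, 8.5000). On A1, W sits at bearing -90° from L; a 147° counterclockwise sweep puts V at bearing 57°, so V = L + 8.5·(cos 57°, sin 57°) = (28.529, 15.629). Tangency of A1 to VS means the radius LV is perpendicular to VS, so VS runs along (−sin 57°, cos 57°); with |VS| = 25.7, S = (6.9756, 29.626). Then |WS| = |S − W| = 34.119.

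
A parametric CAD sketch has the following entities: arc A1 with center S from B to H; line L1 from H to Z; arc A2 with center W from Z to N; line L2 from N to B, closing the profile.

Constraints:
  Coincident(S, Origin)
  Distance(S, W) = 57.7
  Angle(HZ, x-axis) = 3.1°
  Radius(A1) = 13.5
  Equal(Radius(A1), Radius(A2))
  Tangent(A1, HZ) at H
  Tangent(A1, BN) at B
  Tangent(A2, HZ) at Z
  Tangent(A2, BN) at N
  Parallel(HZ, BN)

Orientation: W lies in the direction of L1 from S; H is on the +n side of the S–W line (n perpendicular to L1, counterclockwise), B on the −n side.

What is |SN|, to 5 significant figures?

59.258

The slot axis is L1's direction at 3.1°, so u = (cos 3.1°, sin 3.1°) = (0.99854, 0.054079) and n = (−sin 3.1°, cos 3.1°) = (-0.054079, 0.99854). S is at the origin and W lies 57.7 along u from S, so W = 57.7·u = (57.616, 3.1203). Tangency of A1 to both parallel lines with radius 13.5 puts H and B at S ± 13.5·n: H = (-0.73006, 13.480), B = (0.73006, -13.480). Equal radii place Z and N the same way about W: Z = W + 13.5·n = (56.886, 16.601), N = W − 13.5·n = (58.346, -10.360). Then |SN| = |N − S| = 59.258.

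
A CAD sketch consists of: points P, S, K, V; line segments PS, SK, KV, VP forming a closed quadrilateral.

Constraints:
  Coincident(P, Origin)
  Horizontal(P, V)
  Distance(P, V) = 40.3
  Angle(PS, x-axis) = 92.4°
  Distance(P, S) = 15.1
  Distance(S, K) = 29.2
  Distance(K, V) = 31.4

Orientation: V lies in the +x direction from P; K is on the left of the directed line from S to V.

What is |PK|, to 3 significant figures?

37.8

Checks: |SK| = 29.20 ✓; |KV| = 31.40 ✓.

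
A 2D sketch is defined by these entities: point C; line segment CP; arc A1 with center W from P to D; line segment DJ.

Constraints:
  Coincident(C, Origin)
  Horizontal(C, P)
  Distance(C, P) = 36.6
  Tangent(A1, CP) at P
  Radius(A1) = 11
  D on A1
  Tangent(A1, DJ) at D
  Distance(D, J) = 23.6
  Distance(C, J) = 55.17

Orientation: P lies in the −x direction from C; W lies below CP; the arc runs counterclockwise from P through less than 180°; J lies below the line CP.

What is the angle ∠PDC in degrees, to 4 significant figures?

36.07°

C is at the origin; CP is horizontal with |CP| = 36.6 and P on the −x side, so P = (-36.60, 0.000). Since A1 is tangent to CP there, WP ⟂ CP, so W = P + (0, -11) = (-36.60, -11.00). Since WD ⟂ DJ (tangency), |WJ| = √(11.0² + 23.6²) = 26.04 regardless of where D sits on A1. So J lies on both circle(C, 55.17) and circle(W, 26.04); the below-CP intersection is J = (-41.27, -36.62). D is the foot of the tangent from J: D = (-47.24, -13.78).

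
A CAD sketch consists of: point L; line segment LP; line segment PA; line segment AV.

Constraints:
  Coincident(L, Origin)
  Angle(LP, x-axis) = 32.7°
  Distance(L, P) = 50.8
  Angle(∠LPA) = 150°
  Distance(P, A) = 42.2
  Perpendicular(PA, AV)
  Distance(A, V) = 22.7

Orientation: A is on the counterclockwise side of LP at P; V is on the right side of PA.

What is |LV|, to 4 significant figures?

98.71

L is at the origin; LP runs at 32.7° with length 50.8, so P = 50.8·(cos 32.7°, sin 32.7°) = (42.75, 27.44). ∠LPA = 150.0°, so PA runs at 32.7° + (180° − 150.0°) = 62.70° from the x-axis; with |PA| = 42.2, A = P + 42.2·(cos 62.70°, sin 62.70°) = (62.10, 64.94). PA ⟂ AV; with |AV| = 22.7 on the right of PA, V = A + 22.7·(0.8886, -0.4586) = (82.28, 54.53). Then |LV| = |V − L| = 98.71.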